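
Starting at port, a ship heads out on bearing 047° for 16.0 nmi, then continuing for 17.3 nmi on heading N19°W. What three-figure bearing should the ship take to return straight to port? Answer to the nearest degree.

193°

Leg 1 (047°, 16.0 nmi): east 16.0 sin 47° = 11.70, north 16.0 cos 47° = 10.91
Leg 2 (N19°W, 17.3 nmi): east 17.3 sin 341° = -5.63, north 17.3 cos 341° = 16.36
Net displacement: 6.07 east, 27.27 north. Direction back to start is (-6.07, -27.27): bearing = atan2(-6.07, -27.27) mod 360° = 192.55° ≈ 193°.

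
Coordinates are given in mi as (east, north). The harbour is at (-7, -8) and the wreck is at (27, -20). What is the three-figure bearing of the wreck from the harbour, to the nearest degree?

Δeast = 27 − -7 = 34.00; Δnorth = -20 − -8 = -12.00.
Bearing = atan2(Δeast, Δnorth) mod 360° = 109.44° ≈ 109°.

109°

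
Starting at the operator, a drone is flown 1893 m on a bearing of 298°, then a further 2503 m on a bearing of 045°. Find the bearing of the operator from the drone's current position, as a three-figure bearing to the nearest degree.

182°

Leg 1 (298°, 1893 m): east 1893 sin 298° = -1671.42, north 1893 cos 298° = 888.71
Leg 2 (045°, 2503 m): east 2503 sin 45° = 1769.89, north 2503 cos 45° = 1769.89
Net displacement: 98.47 east, 2658.60 north. Direction back to start is (-98.47, -2658.60): bearing = atan2(-98.47, -2658.60) mod 360° = 182.12° ≈ 182°.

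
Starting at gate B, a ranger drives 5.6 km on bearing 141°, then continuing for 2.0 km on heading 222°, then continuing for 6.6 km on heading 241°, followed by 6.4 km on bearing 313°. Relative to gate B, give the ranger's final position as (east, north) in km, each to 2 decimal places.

Leg 1 (141°, 5.6 km): east 5.6 sin 141° = 3.52, north 5.6 cos 141° = -4.35
Leg 2 (222°, 2.0 km): east 2.0 sin 222° = -1.34, north 2.0 cos 222° = -1.49
Leg 3 (241°, 6.6 km): east 6.6 sin 241° = -5.77, north 6.6 cos 241° = -3.20
Leg 4 (313°, 6.4 km): east 6.4 sin 313° = -4.68, north 6.4 cos 313° = 4.36
Summing: -8.27 km east, -4.67 km north → (-8.27, -4.67).

(-8.27, -4.67)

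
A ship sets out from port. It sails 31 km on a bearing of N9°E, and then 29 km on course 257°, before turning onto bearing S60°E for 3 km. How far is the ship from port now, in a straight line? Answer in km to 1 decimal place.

Leg 1 (N9°E, 31 km): east 31 sin 9° = 4.85, north 31 cos 9° = 30.62
Leg 2 (257°, 29 km): east 29 sin 257° = -28.26, north 29 cos 257° = -6.52
Leg 3 (S60°E, 3 km): east 3 sin 120° = 2.60, north 3 cos 120° = -1.50
Net: -20.81 east, 22.59 north. Distance = √((-20.81)² + (22.59)²) = 30.717 km.

30.7 km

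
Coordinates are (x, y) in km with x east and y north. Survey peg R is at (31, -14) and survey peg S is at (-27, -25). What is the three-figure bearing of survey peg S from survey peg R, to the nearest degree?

Δeast = -27 − 31 = -58.00; Δnorth = -25 − -14 = -11.00.
Bearing = atan2(Δeast, Δnorth) mod 360° = 259.26° ≈ 259°.

259°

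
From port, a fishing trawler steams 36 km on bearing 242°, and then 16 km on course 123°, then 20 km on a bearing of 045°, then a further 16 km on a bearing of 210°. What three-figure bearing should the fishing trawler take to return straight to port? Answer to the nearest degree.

026°

Leg 1 (242°, 36 km): east 36 sin 242° = -31.79, north 36 cos 242° = -16.90
Leg 2 (123°, 16 km): east 16 sin 123° = 13.42, north 16 cos 123° = -8.71
Leg 3 (045°, 20 km): east 20 sin 45° = 14.14, north 20 cos 45° = 14.14
Leg 4 (210°, 16 km): east 16 sin 210° = -8.00, north 16 cos 210° = -13.86
Net displacement: -12.23 east, -25.33 north. Direction back to start is (12.23, 25.33): bearing = atan2(12.23, 25.33) mod 360° = 25.76° ≈ 026°.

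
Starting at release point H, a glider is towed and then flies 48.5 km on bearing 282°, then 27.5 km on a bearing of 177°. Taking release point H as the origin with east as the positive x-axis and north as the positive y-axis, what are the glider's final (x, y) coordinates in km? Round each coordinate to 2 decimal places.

(-46.00, -17.38)

Leg 1 (282°, 48.5 km): east 48.5 sin 282° = -47.44, north 48.5 cos 282° = 10.08
Leg 2 (177°, 27.5 km): east 27.5 sin 177° = 1.44, north 27.5 cos 177° = -27.46
Summing: -46.00 km east, -17.38 km north → (-46.00, -17.38).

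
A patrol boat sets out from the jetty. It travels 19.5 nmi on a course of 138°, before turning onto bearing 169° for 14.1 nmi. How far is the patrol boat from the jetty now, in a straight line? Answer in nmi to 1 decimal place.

Leg 1 (138°, 19.5 nmi): east 19.5 sin 138° = 13.05, north 19.5 cos 138° = -14.49
Leg 2 (169°, 14.1 nmi): east 14.1 sin 169° = 2.69, north 14.1 cos 169° = -13.84
Net: 15.74 east, -28.33 north. Distance = √((15.74)² + (-28.33)²) = 32.410 nmi.

32.4 nmi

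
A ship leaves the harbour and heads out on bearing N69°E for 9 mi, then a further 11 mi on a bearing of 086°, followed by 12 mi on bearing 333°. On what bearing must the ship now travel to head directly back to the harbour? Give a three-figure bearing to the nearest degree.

223°

Leg 1 (N69°E, 9 mi): east 9 sin 69° = 8.40, north 9 cos 69° = 3.23
Leg 2 (086°, 11 mi): east 11 sin 86° = 10.97, north 11 cos 86° = 0.77
Leg 3 (333°, 12 mi): east 12 sin 333° = -5.45, north 12 cos 333° = 10.69
Net displacement: 13.93 east, 14.68 north. Direction back to start is (-13.93, -14.68): bearing = atan2(-13.93, -14.68) mod 360° = 223.48° ≈ 223°.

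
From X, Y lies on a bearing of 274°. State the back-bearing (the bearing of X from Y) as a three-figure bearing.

094°

Back-bearing = 274° − 180° = 094°.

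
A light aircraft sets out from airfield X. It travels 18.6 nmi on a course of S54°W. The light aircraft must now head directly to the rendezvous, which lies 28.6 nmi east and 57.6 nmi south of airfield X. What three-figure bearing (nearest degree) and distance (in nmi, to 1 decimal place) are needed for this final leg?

137°, 63.9 nmi

Leg 1 (S54°W, 18.6 nmi): east 18.6 sin 234° = -15.05, north 18.6 cos 234° = -10.93
Current position: (-15.05, -10.93). Target: (28.6, -57.6). Remaining: Δeast = 43.65, Δnorth = -46.67.
Bearing = atan2(43.65, -46.67) mod 360° = 136.91°; distance = √((43.65)² + (-46.67)²) = 63.898 nmi.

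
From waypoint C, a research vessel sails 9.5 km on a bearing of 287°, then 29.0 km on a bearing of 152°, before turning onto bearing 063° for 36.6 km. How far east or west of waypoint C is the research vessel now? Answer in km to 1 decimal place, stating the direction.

Leg 1 (287°, 9.5 km): east 9.5 sin 287° = -9.08, north 9.5 cos 287° = 2.78
Leg 2 (152°, 29.0 km): east 29.0 sin 152° = 13.61, north 29.0 cos 152° = -25.61
Leg 3 (063°, 36.6 km): east 36.6 sin 63° = 32.61, north 36.6 cos 63° = 16.62
Net east component: 37.14 km.

37.1 km east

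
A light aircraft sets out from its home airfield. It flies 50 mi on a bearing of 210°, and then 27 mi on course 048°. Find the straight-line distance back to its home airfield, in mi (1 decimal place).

Leg 1 (210°, 50 mi): east 50 sin 210° = -25.00, north 50 cos 210° = -43.30
Leg 2 (048°, 27 mi): east 27 sin 48° = 20.06, north 27 cos 48° = 18.07
Net: -4.94 east, -25.23 north. Distance = √((-4.94)² + (-25.23)²) = 25.713 mi.

25.7 mi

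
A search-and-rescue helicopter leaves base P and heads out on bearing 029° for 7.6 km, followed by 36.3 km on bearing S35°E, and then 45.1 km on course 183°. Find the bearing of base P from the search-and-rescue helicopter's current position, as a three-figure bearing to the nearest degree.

342°

Leg 1 (029°, 7.6 km): east 7.6 sin 29° = 3.68, north 7.6 cos 29° = 6.65
Leg 2 (S35°E, 36.3 km): east 36.3 sin 145° = 20.82, north 36.3 cos 145° = -29.74
Leg 3 (183°, 45.1 km): east 45.1 sin 183° = -2.36, north 45.1 cos 183° = -45.04
Net displacement: 22.15 east, -68.13 north. Direction back to start is (-22.15, 68.13): bearing = atan2(-22.15, 68.13) mod 360° = 341.99° ≈ 342°.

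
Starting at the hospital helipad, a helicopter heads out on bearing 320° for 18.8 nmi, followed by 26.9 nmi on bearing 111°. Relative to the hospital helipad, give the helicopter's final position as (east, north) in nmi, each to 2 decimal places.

Leg 1 (320°, 18.8 nmi): east 18.8 sin 320° = -12.08, north 18.8 cos 320° = 14.40
Leg 2 (111°, 26.9 nmi): east 26.9 sin 111° = 25.11, north 26.9 cos 111° = -9.64
Summing: 13.03 nmi east, 4.76 nmi north → (13.03, 4.76).

(13.03, 4.76)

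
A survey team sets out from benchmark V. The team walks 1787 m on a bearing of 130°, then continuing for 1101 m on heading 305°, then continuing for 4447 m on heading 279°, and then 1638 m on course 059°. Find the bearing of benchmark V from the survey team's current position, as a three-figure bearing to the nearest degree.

Leg 1 (130°, 1787 m): east 1787 sin 130° = 1368.92, north 1787 cos 130° = -1148.66
Leg 2 (305°, 1101 m): east 1101 sin 305° = -901.89, north 1101 cos 305° = 631.51
Leg 3 (279°, 4447 m): east 4447 sin 279° = -4392.25, north 4447 cos 279° = 695.66
Leg 4 (059°, 1638 m): east 1638 sin 59° = 1404.04, north 1638 cos 59° = 843.63
Net displacement: -2521.17 east, 1022.14 north. Direction back to start is (2521.17, -1022.14): bearing = atan2(2521.17, -1022.14) mod 360° = 112.07° ≈ 112°.

112°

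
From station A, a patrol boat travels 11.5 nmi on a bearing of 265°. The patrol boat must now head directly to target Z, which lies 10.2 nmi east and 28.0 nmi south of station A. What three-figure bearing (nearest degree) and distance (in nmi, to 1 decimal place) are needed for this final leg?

141°, 34.6 nmi

Leg 1 (265°, 11.5 nmi): east 11.5 sin 265° = -11.46, north 11.5 cos 265° = -1.00
Current position: (-11.46, -1.00). Target: (10.2, -28.0). Remaining: Δeast = 21.66, Δnorth = -27.00.
Bearing = atan2(21.66, -27.00) mod 360° = 141.27°; distance = √((21.66)² + (-27.00)²) = 34.610 nmi.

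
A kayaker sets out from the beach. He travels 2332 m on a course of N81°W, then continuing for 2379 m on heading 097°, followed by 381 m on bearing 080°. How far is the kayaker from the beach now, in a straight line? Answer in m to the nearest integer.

456 m

Leg 1 (N81°W, 2332 m): east 2332 sin 279° = -2303.29, north 2332 cos 279° = 364.81
Leg 2 (097°, 2379 m): east 2379 sin 97° = 2361.27, north 2379 cos 97° = -289.93
Leg 3 (080°, 381 m): east 381 sin 80° = 375.21, north 381 cos 80° = 66.16
Net: 433.19 east, 141.04 north. Distance = √((433.19)² + (141.04)²) = 455.571 m.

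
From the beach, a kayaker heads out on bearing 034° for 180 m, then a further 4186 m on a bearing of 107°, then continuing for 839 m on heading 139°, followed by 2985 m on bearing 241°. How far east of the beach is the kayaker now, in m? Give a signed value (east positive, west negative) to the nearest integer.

Leg 1 (034°, 180 m): east 180 sin 34° = 100.65, north 180 cos 34° = 149.23
Leg 2 (107°, 4186 m): east 4186 sin 107° = 4003.09, north 4186 cos 107° = -1223.87
Leg 3 (139°, 839 m): east 839 sin 139° = 550.43, north 839 cos 139° = -633.20
Leg 4 (241°, 2985 m): east 2985 sin 241° = -2610.74, north 2985 cos 241° = -1447.16
Net east component: 2043.44 m.

2043 m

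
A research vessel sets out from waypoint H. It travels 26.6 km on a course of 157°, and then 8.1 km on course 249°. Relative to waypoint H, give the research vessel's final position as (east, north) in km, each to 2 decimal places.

Leg 1 (157°, 26.6 km): east 26.6 sin 157° = 10.39, north 26.6 cos 157° = -24.49
Leg 2 (249°, 8.1 km): east 8.1 sin 249° = -7.56, north 8.1 cos 249° = -2.90
Summing: 2.83 km east, -27.39 km north → (2.83, -27.39).

(2.83, -27.39)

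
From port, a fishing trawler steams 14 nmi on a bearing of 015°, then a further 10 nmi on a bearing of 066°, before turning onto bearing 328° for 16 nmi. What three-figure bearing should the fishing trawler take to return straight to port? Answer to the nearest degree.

Leg 1 (015°, 14 nmi): east 14 sin 15° = 3.62, north 14 cos 15° = 13.52
Leg 2 (066°, 10 nmi): east 10 sin 66° = 9.14, north 10 cos 66° = 4.07
Leg 3 (328°, 16 nmi): east 16 sin 328° = -8.48, north 16 cos 328° = 13.57
Net displacement: 4.28 east, 31.16 north. Direction back to start is (-4.28, -31.16): bearing = atan2(-4.28, -31.16) mod 360° = 187.82° ≈ 188°.

188°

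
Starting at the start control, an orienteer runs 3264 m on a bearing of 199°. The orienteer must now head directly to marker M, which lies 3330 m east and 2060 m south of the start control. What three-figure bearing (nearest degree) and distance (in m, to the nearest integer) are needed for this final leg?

077°, 4511 m

Leg 1 (199°, 3264 m): east 3264 sin 199° = -1062.65, north 3264 cos 199° = -3086.17
Current position: (-1062.65, -3086.17). Target: (3330, -2060). Remaining: Δeast = 4392.65, Δnorth = 1026.17.
Bearing = atan2(4392.65, 1026.17) mod 360° = 76.85°; distance = √((4392.65)² + (1026.17)²) = 4510.925 m.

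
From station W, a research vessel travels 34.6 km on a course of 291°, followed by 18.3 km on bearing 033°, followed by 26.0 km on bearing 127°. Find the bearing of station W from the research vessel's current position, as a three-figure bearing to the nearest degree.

173°

Leg 1 (291°, 34.6 km): east 34.6 sin 291° = -32.30, north 34.6 cos 291° = 12.40
Leg 2 (033°, 18.3 km): east 18.3 sin 33° = 9.97, north 18.3 cos 33° = 15.35
Leg 3 (127°, 26.0 km): east 26.0 sin 127° = 20.76, north 26.0 cos 127° = -15.65
Net displacement: -1.57 east, 12.10 north. Direction back to start is (1.57, -12.10): bearing = atan2(1.57, -12.10) mod 360° = 172.60° ≈ 173°.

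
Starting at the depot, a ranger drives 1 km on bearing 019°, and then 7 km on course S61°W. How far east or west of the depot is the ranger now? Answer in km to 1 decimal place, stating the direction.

Leg 1 (019°, 1 km): east 1 sin 19° = 0.33, north 1 cos 19° = 0.95
Leg 2 (S61°W, 7 km): east 7 sin 241° = -6.12, north 7 cos 241° = -3.39
Net east component: -5.80 km.

5.8 km west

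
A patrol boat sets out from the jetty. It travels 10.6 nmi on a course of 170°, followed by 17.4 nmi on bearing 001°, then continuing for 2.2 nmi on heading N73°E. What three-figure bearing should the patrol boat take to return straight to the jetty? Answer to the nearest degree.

Leg 1 (170°, 10.6 nmi): east 10.6 sin 170° = 1.84, north 10.6 cos 170° = -10.44
Leg 2 (001°, 17.4 nmi): east 17.4 sin 1° = 0.30, north 17.4 cos 1° = 17.40
Leg 3 (N73°E, 2.2 nmi): east 2.2 sin 73° = 2.10, north 2.2 cos 73° = 0.64
Net displacement: 4.25 east, 7.60 north. Direction back to start is (-4.25, -7.60): bearing = atan2(-4.25, -7.60) mod 360° = 209.20° ≈ 209°.

209°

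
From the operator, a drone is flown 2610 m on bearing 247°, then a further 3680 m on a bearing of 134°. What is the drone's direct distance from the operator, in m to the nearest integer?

Leg 1 (247°, 2610 m): east 2610 sin 247° = -2402.52, north 2610 cos 247° = -1019.81
Leg 2 (134°, 3680 m): east 3680 sin 134° = 2647.17, north 3680 cos 134° = -2556.34
Net: 244.65 east, -3576.15 north. Distance = √((244.65)² + (-3576.15)²) = 3584.510 m.

3585 m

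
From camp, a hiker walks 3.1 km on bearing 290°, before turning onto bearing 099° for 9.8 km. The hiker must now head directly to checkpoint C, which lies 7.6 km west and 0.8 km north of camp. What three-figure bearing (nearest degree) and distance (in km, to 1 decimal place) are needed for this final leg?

Leg 1 (290°, 3.1 km): east 3.1 sin 290° = -2.91, north 3.1 cos 290° = 1.06
Leg 2 (099°, 9.8 km): east 9.8 sin 99° = 9.68, north 9.8 cos 99° = -1.53
Current position: (6.77, -0.47). Target: (-7.6, 0.8). Remaining: Δeast = -14.37, Δnorth = 1.27.
Bearing = atan2(-14.37, 1.27) mod 360° = 275.06°; distance = √((-14.37)² + (1.27)²) = 14.423 km.

275°, 14.4 km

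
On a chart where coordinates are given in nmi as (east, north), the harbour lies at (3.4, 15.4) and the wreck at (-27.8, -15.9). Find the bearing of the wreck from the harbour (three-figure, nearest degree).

Δeast = -27.8 − 3.4 = -31.20; Δnorth = -15.9 − 15.4 = -31.30.
Bearing = atan2(Δeast, Δnorth) mod 360° = 224.91° ≈ 225°.

225°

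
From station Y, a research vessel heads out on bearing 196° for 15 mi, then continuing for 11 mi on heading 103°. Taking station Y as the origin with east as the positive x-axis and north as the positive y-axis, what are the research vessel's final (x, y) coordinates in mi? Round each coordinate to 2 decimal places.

(6.58, -16.89)

Leg 1 (196°, 15 mi): east 15 sin 196° = -4.13, north 15 cos 196° = -14.42
Leg 2 (103°, 11 mi): east 11 sin 103° = 10.72, north 11 cos 103° = -2.47
Summing: 6.58 mi east, -16.89 mi north → (6.58, -16.89).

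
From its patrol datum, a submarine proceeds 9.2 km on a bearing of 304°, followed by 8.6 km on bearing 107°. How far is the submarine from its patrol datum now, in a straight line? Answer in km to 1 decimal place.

2.7 km

Leg 1 (304°, 9.2 km): east 9.2 sin 304° = -7.63, north 9.2 cos 304° = 5.14
Leg 2 (107°, 8.6 km): east 8.6 sin 107° = 8.22, north 8.6 cos 107° = -2.51
Net: 0.60 east, 2.63 north. Distance = √((0.60)² + (2.63)²) = 2.697 km.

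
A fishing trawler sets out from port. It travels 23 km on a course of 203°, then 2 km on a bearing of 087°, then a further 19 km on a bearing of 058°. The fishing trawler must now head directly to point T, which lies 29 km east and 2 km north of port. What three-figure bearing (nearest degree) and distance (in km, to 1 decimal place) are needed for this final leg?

Leg 1 (203°, 23 km): east 23 sin 203° = -8.99, north 23 cos 203° = -21.17
Leg 2 (087°, 2 km): east 2 sin 87° = 2.00, north 2 cos 87° = 0.10
Leg 3 (058°, 19 km): east 19 sin 58° = 16.11, north 19 cos 58° = 10.07
Current position: (9.12, -11.00). Target: (29, 2). Remaining: Δeast = 19.88, Δnorth = 13.00.
Bearing = atan2(19.88, 13.00) mod 360° = 56.82°; distance = √((19.88)² + (13.00)²) = 23.750 km.

057°, 23.7 km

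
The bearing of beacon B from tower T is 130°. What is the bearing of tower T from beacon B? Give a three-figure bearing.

Back-bearing = 130° + 180° = 310°.

310°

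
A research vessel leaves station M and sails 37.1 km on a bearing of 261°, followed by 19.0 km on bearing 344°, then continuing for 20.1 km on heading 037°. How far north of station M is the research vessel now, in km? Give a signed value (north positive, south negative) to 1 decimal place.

Leg 1 (261°, 37.1 km): east 37.1 sin 261° = -36.64, north 37.1 cos 261° = -5.80
Leg 2 (344°, 19.0 km): east 19.0 sin 344° = -5.24, north 19.0 cos 344° = 18.26
Leg 3 (037°, 20.1 km): east 20.1 sin 37° = 12.10, north 20.1 cos 37° = 16.05
Net north component: 28.51 km.

28.5 km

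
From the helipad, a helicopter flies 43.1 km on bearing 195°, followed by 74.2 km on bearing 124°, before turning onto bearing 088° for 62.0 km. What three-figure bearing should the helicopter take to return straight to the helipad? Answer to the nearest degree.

306°

Leg 1 (195°, 43.1 km): east 43.1 sin 195° = -11.16, north 43.1 cos 195° = -41.63
Leg 2 (124°, 74.2 km): east 74.2 sin 124° = 61.51, north 74.2 cos 124° = -41.49
Leg 3 (088°, 62.0 km): east 62.0 sin 88° = 61.96, north 62.0 cos 88° = 2.16
Net displacement: 112.32 east, -80.96 north. Direction back to start is (-112.32, 80.96): bearing = atan2(-112.32, 80.96) mod 360° = 305.78° ≈ 306°.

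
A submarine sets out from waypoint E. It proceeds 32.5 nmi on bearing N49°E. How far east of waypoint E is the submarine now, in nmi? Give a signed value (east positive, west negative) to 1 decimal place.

Leg 1 (N49°E, 32.5 nmi): east 32.5 sin 49° = 24.53, north 32.5 cos 49° = 21.32
Net east component: 24.53 nmi.

24.5 nmi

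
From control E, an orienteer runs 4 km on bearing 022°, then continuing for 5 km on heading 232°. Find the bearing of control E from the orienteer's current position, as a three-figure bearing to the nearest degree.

104°

Leg 1 (022°, 4 km): east 4 sin 22° = 1.50, north 4 cos 22° = 3.71
Leg 2 (232°, 5 km): east 5 sin 232° = -3.94, north 5 cos 232° = -3.08
Net displacement: -2.44 east, 0.63 north. Direction back to start is (2.44, -0.63): bearing = atan2(2.44, -0.63) mod 360° = 104.48° ≈ 104°.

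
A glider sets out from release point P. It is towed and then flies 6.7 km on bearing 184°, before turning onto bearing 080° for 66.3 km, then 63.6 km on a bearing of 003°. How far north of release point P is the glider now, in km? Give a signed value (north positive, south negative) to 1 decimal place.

68.3 km

Leg 1 (184°, 6.7 km): east 6.7 sin 184° = -0.47, north 6.7 cos 184° = -6.68
Leg 2 (080°, 66.3 km): east 66.3 sin 80° = 65.29, north 66.3 cos 80° = 11.51
Leg 3 (003°, 63.6 km): east 63.6 sin 3° = 3.33, north 63.6 cos 3° = 63.51
Net north component: 68.34 km.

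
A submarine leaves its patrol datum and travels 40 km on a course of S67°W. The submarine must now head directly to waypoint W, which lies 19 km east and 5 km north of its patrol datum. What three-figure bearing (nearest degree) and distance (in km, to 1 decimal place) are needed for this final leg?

070°, 59.5 km

Leg 1 (S67°W, 40 km): east 40 sin 247° = -36.82, north 40 cos 247° = -15.63
Current position: (-36.82, -15.63). Target: (19, 5). Remaining: Δeast = 55.82, Δnorth = 20.63.
Bearing = atan2(55.82, 20.63) mod 360° = 69.72°; distance = √((55.82)² + (20.63)²) = 59.510 km.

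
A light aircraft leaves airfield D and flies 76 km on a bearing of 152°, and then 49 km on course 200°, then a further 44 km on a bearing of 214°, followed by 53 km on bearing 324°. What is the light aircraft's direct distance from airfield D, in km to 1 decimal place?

112.9 km

Leg 1 (152°, 76 km): east 76 sin 152° = 35.68, north 76 cos 152° = -67.10
Leg 2 (200°, 49 km): east 49 sin 200° = -16.76, north 49 cos 200° = -46.04
Leg 3 (214°, 44 km): east 44 sin 214° = -24.60, north 44 cos 214° = -36.48
Leg 4 (324°, 53 km): east 53 sin 324° = -31.15, north 53 cos 324° = 42.88
Net: -36.84 east, -106.75 north. Distance = √((-36.84)² + (-106.75)²) = 112.926 km.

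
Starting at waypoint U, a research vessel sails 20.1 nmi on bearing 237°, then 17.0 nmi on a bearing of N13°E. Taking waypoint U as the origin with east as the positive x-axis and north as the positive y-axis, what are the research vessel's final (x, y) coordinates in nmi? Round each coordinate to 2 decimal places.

(-13.03, 5.62)

Leg 1 (237°, 20.1 nmi): east 20.1 sin 237° = -16.86, north 20.1 cos 237° = -10.95
Leg 2 (N13°E, 17.0 nmi): east 17.0 sin 13° = 3.82, north 17.0 cos 13° = 16.56
Summing: -13.03 nmi east, 5.62 nmi north → (-13.03, 5.62).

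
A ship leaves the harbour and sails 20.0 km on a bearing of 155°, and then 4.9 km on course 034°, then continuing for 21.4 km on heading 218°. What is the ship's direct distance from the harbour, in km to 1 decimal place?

Leg 1 (155°, 20.0 km): east 20.0 sin 155° = 8.45, north 20.0 cos 155° = -18.13
Leg 2 (034°, 4.9 km): east 4.9 sin 34° = 2.74, north 4.9 cos 34° = 4.06
Leg 3 (218°, 21.4 km): east 21.4 sin 218° = -13.18, north 21.4 cos 218° = -16.86
Net: -1.98 east, -30.93 north. Distance = √((-1.98)² + (-30.93)²) = 30.991 km.

31.0 km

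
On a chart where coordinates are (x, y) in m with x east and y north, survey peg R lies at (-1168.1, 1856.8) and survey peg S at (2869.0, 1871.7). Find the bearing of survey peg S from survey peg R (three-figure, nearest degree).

090°

Δeast = 2869.0 − -1168.1 = 4037.10; Δnorth = 1871.7 − 1856.8 = 14.90.
Bearing = atan2(Δeast, Δnorth) mod 360° = 89.79° ≈ 090°.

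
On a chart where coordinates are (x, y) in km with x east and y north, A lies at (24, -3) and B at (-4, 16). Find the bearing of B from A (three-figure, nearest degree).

304°

Δeast = -4 − 24 = -28.00; Δnorth = 16 − -3 = 19.00.
Bearing = atan2(Δeast, Δnorth) mod 360° = 304.16° ≈ 304°.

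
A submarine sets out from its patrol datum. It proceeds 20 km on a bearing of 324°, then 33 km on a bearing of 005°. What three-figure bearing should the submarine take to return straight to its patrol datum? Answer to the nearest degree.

Leg 1 (324°, 20 km): east 20 sin 324° = -11.76, north 20 cos 324° = 16.18
Leg 2 (005°, 33 km): east 33 sin 5° = 2.88, north 33 cos 5° = 32.87
Net displacement: -8.88 east, 49.05 north. Direction back to start is (8.88, -49.05): bearing = atan2(8.88, -49.05) mod 360° = 169.74° ≈ 170°.

170°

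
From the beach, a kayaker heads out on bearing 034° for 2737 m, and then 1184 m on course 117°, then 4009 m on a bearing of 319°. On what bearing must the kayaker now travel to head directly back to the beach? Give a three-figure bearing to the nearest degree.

Leg 1 (034°, 2737 m): east 2737 sin 34° = 1530.51, north 2737 cos 34° = 2269.08
Leg 2 (117°, 1184 m): east 1184 sin 117° = 1054.95, north 1184 cos 117° = -537.52
Leg 3 (319°, 4009 m): east 4009 sin 319° = -2630.14, north 4009 cos 319° = 3025.63
Net displacement: -44.68 east, 4757.18 north. Direction back to start is (44.68, -4757.18): bearing = atan2(44.68, -4757.18) mod 360° = 179.46° ≈ 179°.

179°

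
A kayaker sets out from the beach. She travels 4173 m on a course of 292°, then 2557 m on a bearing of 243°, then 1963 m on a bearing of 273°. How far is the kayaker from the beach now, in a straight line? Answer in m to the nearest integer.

8123 m

Leg 1 (292°, 4173 m): east 4173 sin 292° = -3869.14, north 4173 cos 292° = 1563.23
Leg 2 (243°, 2557 m): east 2557 sin 243° = -2278.30, north 2557 cos 243° = -1160.85
Leg 3 (273°, 1963 m): east 1963 sin 273° = -1960.31, north 1963 cos 273° = 102.74
Net: -8107.75 east, 505.12 north. Distance = √((-8107.75)² + (505.12)²) = 8123.471 m.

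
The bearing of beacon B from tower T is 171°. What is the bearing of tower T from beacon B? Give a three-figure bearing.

351°

Back-bearing = 171° + 180° = 351°.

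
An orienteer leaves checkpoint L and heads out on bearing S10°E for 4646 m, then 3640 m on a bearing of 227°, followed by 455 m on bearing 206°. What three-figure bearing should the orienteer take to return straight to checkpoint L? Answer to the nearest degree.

015°

Leg 1 (S10°E, 4646 m): east 4646 sin 170° = 806.77, north 4646 cos 170° = -4575.42
Leg 2 (227°, 3640 m): east 3640 sin 227° = -2662.13, north 3640 cos 227° = -2482.47
Leg 3 (206°, 455 m): east 455 sin 206° = -199.46, north 455 cos 206° = -408.95
Net displacement: -2054.82 east, -7466.84 north. Direction back to start is (2054.82, 7466.84): bearing = atan2(2054.82, 7466.84) mod 360° = 15.39° ≈ 015°.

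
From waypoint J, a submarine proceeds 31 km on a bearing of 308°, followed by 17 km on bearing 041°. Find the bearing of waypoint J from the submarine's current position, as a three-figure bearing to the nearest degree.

157°

Leg 1 (308°, 31 km): east 31 sin 308° = -24.43, north 31 cos 308° = 19.09
Leg 2 (041°, 17 km): east 17 sin 41° = 11.15, north 17 cos 41° = 12.83
Net displacement: -13.28 east, 31.92 north. Direction back to start is (13.28, -31.92): bearing = atan2(13.28, -31.92) mod 360° = 157.42° ≈ 157°.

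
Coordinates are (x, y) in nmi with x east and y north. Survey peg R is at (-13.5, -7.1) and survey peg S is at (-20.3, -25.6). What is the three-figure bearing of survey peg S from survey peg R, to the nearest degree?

200°

Δeast = -20.3 − -13.5 = -6.80; Δnorth = -25.6 − -7.1 = -18.50.
Bearing = atan2(Δeast, Δnorth) mod 360° = 200.18° ≈ 200°.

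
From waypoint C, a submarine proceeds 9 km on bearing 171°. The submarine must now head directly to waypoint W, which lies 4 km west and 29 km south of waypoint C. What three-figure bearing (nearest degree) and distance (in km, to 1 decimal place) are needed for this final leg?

Leg 1 (171°, 9 km): east 9 sin 171° = 1.41, north 9 cos 171° = -8.89
Current position: (1.41, -8.89). Target: (-4, -29). Remaining: Δeast = -5.41, Δnorth = -20.11.
Bearing = atan2(-5.41, -20.11) mod 360° = 195.05°; distance = √((-5.41)² + (-20.11)²) = 20.825 km.

195°, 20.8 km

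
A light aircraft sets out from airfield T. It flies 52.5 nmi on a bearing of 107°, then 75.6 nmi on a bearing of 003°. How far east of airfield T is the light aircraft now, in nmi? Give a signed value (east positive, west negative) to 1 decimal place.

54.2 nmi

Leg 1 (107°, 52.5 nmi): east 52.5 sin 107° = 50.21, north 52.5 cos 107° = -15.35
Leg 2 (003°, 75.6 nmi): east 75.6 sin 3° = 3.96, north 75.6 cos 3° = 75.50
Net east component: 54.16 nmi.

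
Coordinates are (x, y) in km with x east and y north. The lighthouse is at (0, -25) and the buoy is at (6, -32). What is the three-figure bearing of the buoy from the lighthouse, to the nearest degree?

Δeast = 6 − 0 = 6.00; Δnorth = -32 − -25 = -7.00.
Bearing = atan2(Δeast, Δnorth) mod 360° = 139.40° ≈ 139°.

139°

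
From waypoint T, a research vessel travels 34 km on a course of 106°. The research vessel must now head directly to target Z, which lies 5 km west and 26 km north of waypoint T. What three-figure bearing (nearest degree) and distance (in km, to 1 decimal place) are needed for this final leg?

313°, 51.7 km

Leg 1 (106°, 34 km): east 34 sin 106° = 32.68, north 34 cos 106° = -9.37
Current position: (32.68, -9.37). Target: (-5, 26). Remaining: Δeast = -37.68, Δnorth = 35.37.
Bearing = atan2(-37.68, 35.37) mod 360° = 313.19°; distance = √((-37.68)² + (35.37)²) = 51.683 km.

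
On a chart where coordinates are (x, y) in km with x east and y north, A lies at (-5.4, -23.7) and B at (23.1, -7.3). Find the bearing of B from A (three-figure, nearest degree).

060°

Δeast = 23.1 − -5.4 = 28.50; Δnorth = -7.3 − -23.7 = 16.40.
Bearing = atan2(Δeast, Δnorth) mod 360° = 60.08° ≈ 060°.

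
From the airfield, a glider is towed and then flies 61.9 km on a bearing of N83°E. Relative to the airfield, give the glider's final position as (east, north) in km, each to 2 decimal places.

(61.44, 7.54)

Leg 1 (N83°E, 61.9 km): east 61.9 sin 83° = 61.44, north 61.9 cos 83° = 7.54
Summing: 61.44 km east, 7.54 km north → (61.44, 7.54).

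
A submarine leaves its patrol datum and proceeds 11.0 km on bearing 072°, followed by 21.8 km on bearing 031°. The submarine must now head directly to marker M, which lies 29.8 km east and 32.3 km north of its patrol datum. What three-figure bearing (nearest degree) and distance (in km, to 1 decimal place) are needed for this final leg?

Leg 1 (072°, 11.0 km): east 11.0 sin 72° = 10.46, north 11.0 cos 72° = 3.40
Leg 2 (031°, 21.8 km): east 21.8 sin 31° = 11.23, north 21.8 cos 31° = 18.69
Current position: (21.69, 22.09). Target: (29.8, 32.3). Remaining: Δeast = 8.11, Δnorth = 10.21.
Bearing = atan2(8.11, 10.21) mod 360° = 38.45°; distance = √((8.11)² + (10.21)²) = 13.043 km.

038°, 13.0 km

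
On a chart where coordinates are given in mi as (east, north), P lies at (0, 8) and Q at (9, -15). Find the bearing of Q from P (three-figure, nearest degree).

Δeast = 9 − 0 = 9.00; Δnorth = -15 − 8 = -23.00.
Bearing = atan2(Δeast, Δnorth) mod 360° = 158.63° ≈ 159°.

159°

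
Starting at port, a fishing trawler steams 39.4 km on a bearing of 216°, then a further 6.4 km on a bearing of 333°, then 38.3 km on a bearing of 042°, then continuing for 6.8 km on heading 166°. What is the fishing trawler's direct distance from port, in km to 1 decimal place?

Leg 1 (216°, 39.4 km): east 39.4 sin 216° = -23.16, north 39.4 cos 216° = -31.88
Leg 2 (333°, 6.4 km): east 6.4 sin 333° = -2.91, north 6.4 cos 333° = 5.70
Leg 3 (042°, 38.3 km): east 38.3 sin 42° = 25.63, north 38.3 cos 42° = 28.46
Leg 4 (166°, 6.8 km): east 6.8 sin 166° = 1.65, north 6.8 cos 166° = -6.60
Net: 1.21 east, -4.31 north. Distance = √((1.21)² + (-4.31)²) = 4.475 km.

4.5 km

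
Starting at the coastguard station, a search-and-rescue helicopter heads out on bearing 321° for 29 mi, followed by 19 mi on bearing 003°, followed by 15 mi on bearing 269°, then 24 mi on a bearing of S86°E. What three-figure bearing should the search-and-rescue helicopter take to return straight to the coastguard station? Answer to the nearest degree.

Leg 1 (321°, 29 mi): east 29 sin 321° = -18.25, north 29 cos 321° = 22.54
Leg 2 (003°, 19 mi): east 19 sin 3° = 0.99, north 19 cos 3° = 18.97
Leg 3 (269°, 15 mi): east 15 sin 269° = -15.00, north 15 cos 269° = -0.26
Leg 4 (S86°E, 24 mi): east 24 sin 94° = 23.94, north 24 cos 94° = -1.67
Net displacement: -8.31 east, 39.58 north. Direction back to start is (8.31, -39.58): bearing = atan2(8.31, -39.58) mod 360° = 168.14° ≈ 168°.

168°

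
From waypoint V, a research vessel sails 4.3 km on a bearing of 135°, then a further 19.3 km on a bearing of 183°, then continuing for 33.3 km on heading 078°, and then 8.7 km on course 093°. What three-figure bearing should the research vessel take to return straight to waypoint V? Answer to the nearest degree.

290°

Leg 1 (135°, 4.3 km): east 4.3 sin 135° = 3.04, north 4.3 cos 135° = -3.04
Leg 2 (183°, 19.3 km): east 19.3 sin 183° = -1.01, north 19.3 cos 183° = -19.27
Leg 3 (078°, 33.3 km): east 33.3 sin 78° = 32.57, north 33.3 cos 78° = 6.92
Leg 4 (093°, 8.7 km): east 8.7 sin 93° = 8.69, north 8.7 cos 93° = -0.46
Net displacement: 43.29 east, -15.85 north. Direction back to start is (-43.29, 15.85): bearing = atan2(-43.29, 15.85) mod 360° = 290.10° ≈ 290°.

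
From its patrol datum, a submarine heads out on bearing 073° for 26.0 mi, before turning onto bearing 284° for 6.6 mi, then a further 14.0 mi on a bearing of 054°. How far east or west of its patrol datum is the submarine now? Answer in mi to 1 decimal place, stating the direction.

29.8 mi east

Leg 1 (073°, 26.0 mi): east 26.0 sin 73° = 24.86, north 26.0 cos 73° = 7.60
Leg 2 (284°, 6.6 mi): east 6.6 sin 284° = -6.40, north 6.6 cos 284° = 1.60
Leg 3 (054°, 14.0 mi): east 14.0 sin 54° = 11.33, north 14.0 cos 54° = 8.23
Net east component: 29.79 mi.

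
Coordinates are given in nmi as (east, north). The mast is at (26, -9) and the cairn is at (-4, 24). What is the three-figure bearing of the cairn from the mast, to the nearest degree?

Δeast = -4 − 26 = -30.00; Δnorth = 24 − -9 = 33.00.
Bearing = atan2(Δeast, Δnorth) mod 360° = 317.73° ≈ 318°.

318°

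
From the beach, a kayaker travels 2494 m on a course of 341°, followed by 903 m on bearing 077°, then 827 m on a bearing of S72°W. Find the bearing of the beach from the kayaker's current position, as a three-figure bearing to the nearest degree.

Leg 1 (341°, 2494 m): east 2494 sin 341° = -811.97, north 2494 cos 341° = 2358.12
Leg 2 (077°, 903 m): east 903 sin 77° = 879.86, north 903 cos 77° = 203.13
Leg 3 (S72°W, 827 m): east 827 sin 252° = -786.52, north 827 cos 252° = -255.56
Net displacement: -718.63 east, 2305.70 north. Direction back to start is (718.63, -2305.70): bearing = atan2(718.63, -2305.70) mod 360° = 162.69° ≈ 163°.

163°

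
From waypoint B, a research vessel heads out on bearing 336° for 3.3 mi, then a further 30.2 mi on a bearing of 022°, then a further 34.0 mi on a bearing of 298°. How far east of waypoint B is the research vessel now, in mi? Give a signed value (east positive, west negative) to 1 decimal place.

-20.0 mi

Leg 1 (336°, 3.3 mi): east 3.3 sin 336° = -1.34, north 3.3 cos 336° = 3.01
Leg 2 (022°, 30.2 mi): east 30.2 sin 22° = 11.31, north 30.2 cos 22° = 28.00
Leg 3 (298°, 34.0 mi): east 34.0 sin 298° = -30.02, north 34.0 cos 298° = 15.96
Net east component: -20.05 mi.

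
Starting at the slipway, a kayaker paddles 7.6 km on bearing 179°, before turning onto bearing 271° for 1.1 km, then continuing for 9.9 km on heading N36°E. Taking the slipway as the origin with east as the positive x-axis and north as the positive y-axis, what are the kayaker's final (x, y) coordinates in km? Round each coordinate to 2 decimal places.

(4.85, 0.43)

Leg 1 (179°, 7.6 km): east 7.6 sin 179° = 0.13, north 7.6 cos 179° = -7.60
Leg 2 (271°, 1.1 km): east 1.1 sin 271° = -1.10, north 1.1 cos 271° = 0.02
Leg 3 (N36°E, 9.9 km): east 9.9 sin 36° = 5.82, north 9.9 cos 36° = 8.01
Summing: 4.85 km east, 0.43 km north → (4.85, 0.43).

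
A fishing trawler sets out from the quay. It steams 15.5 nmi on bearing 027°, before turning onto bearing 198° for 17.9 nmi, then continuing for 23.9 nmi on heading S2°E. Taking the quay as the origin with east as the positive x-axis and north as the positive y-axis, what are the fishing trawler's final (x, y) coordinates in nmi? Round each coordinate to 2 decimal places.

(2.34, -27.10)

Leg 1 (027°, 15.5 nmi): east 15.5 sin 27° = 7.04, north 15.5 cos 27° = 13.81
Leg 2 (198°, 17.9 nmi): east 17.9 sin 198° = -5.53, north 17.9 cos 198° = -17.02
Leg 3 (S2°E, 23.9 nmi): east 23.9 sin 178° = 0.83, north 23.9 cos 178° = -23.89
Summing: 2.34 nmi east, -27.10 nmi north → (2.34, -27.10).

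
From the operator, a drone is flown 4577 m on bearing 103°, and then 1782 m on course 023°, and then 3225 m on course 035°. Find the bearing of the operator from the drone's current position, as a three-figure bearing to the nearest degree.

Leg 1 (103°, 4577 m): east 4577 sin 103° = 4459.69, north 4577 cos 103° = -1029.60
Leg 2 (023°, 1782 m): east 1782 sin 23° = 696.28, north 1782 cos 23° = 1640.34
Leg 3 (035°, 3225 m): east 3225 sin 35° = 1849.78, north 3225 cos 35° = 2641.77
Net displacement: 7005.76 east, 3252.50 north. Direction back to start is (-7005.76, -3252.50): bearing = atan2(-7005.76, -3252.50) mod 360° = 245.10° ≈ 245°.

245°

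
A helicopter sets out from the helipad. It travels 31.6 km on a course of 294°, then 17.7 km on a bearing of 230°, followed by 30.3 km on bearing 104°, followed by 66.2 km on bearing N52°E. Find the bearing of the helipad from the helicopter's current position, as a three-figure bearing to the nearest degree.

228°

Leg 1 (294°, 31.6 km): east 31.6 sin 294° = -28.87, north 31.6 cos 294° = 12.85
Leg 2 (230°, 17.7 km): east 17.7 sin 230° = -13.56, north 17.7 cos 230° = -11.38
Leg 3 (104°, 30.3 km): east 30.3 sin 104° = 29.40, north 30.3 cos 104° = -7.33
Leg 4 (N52°E, 66.2 km): east 66.2 sin 52° = 52.17, north 66.2 cos 52° = 40.76
Net displacement: 39.14 east, 34.90 north. Direction back to start is (-39.14, -34.90): bearing = atan2(-39.14, -34.90) mod 360° = 228.28° ≈ 228°.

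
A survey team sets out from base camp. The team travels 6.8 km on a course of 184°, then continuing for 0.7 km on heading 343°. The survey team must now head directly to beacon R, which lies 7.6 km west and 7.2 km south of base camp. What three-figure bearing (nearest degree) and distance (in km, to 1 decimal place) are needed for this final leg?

Leg 1 (184°, 6.8 km): east 6.8 sin 184° = -0.47, north 6.8 cos 184° = -6.78
Leg 2 (343°, 0.7 km): east 0.7 sin 343° = -0.20, north 0.7 cos 343° = 0.67
Current position: (-0.68, -6.11). Target: (-7.6, -7.2). Remaining: Δeast = -6.92, Δnorth = -1.09.
Bearing = atan2(-6.92, -1.09) mod 360° = 261.08°; distance = √((-6.92)² + (-1.09)²) = 7.006 km.

261°, 7.0 km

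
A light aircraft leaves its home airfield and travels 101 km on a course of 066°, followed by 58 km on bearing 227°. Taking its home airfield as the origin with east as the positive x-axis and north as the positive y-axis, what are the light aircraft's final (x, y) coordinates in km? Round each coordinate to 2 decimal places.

(49.85, 1.52)

Leg 1 (066°, 101 km): east 101 sin 66° = 92.27, north 101 cos 66° = 41.08
Leg 2 (227°, 58 km): east 58 sin 227° = -42.42, north 58 cos 227° = -39.56
Summing: 49.85 km east, 1.52 km north → (49.85, 1.52).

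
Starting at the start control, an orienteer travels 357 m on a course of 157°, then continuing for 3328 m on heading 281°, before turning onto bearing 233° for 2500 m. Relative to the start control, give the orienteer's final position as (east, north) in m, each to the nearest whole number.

Leg 1 (157°, 357 m): east 357 sin 157° = 139.49, north 357 cos 157° = -328.62
Leg 2 (281°, 3328 m): east 3328 sin 281° = -3266.86, north 3328 cos 281° = 635.01
Leg 3 (233°, 2500 m): east 2500 sin 233° = -1996.59, north 2500 cos 233° = -1504.54
Summing: -5123.95 m east, -1198.15 m north → (-5124, -1198).

(-5124, -1198)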